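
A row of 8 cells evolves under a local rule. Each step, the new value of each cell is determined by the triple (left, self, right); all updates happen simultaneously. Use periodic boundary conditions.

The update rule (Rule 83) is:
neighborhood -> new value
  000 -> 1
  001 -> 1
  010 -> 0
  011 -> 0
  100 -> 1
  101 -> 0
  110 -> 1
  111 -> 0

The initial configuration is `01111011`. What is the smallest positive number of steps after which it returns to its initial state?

16

00001001
11110110
00010010
11101101
00100100
11011011
01001000
10110111
10010000
01101111
00100001
11011110
01000010
10111101
10000100
01111011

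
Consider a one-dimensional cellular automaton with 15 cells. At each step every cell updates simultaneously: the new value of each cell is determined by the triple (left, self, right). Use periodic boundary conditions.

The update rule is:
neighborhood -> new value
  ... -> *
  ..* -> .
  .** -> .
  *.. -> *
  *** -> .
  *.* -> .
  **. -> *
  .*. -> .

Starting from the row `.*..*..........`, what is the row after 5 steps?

..*..**********
*..*..........*
**..*********..
.**.........**.
..*********..**

..*********..**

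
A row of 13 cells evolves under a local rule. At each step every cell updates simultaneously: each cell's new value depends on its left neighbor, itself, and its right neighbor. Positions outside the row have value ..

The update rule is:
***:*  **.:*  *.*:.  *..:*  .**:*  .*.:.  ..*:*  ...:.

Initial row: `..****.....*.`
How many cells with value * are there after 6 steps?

step 1: .******...*.*
step 2: ********.*...
step 3: ********..*..
step 4: **********.*.
step 5: **********..*
step 6: ************.
count of *: 12

12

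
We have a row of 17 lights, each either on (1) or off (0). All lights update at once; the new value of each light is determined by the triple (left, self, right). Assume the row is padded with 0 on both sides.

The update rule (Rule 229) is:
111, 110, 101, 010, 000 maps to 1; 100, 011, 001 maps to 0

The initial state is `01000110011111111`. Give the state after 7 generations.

01010010001111111
01110010100111111
00110011100011111
10010001101001111
10010100111000111
10011100011010011
10001101001110001

10001101001110001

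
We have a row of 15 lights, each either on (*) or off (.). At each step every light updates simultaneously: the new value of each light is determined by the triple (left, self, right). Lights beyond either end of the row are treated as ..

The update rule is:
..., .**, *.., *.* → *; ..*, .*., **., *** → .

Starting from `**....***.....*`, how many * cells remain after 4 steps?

step 1: *.***.*..****..
step 2: .**..*.*.*...**
step 3: .*.*..*.*.**.*.
step 4: ..*.*..*.**.*.*
count of *: 7

7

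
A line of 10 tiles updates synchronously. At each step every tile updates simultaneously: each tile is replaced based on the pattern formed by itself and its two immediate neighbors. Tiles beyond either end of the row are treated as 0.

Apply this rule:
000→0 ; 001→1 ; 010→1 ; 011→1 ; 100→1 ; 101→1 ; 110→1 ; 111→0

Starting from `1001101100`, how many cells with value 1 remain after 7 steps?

5

1111111110
1000000011
1100000111
1110001101
1011011111
1111110001
1000011011
count of 1: 5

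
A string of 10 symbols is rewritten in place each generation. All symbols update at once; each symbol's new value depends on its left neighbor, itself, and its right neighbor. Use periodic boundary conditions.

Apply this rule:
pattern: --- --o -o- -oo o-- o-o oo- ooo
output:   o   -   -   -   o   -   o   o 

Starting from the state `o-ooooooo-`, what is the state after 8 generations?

oooooooo--

---oooooo-
oo--oooooo
ooo--ooooo
oooo--oooo
ooooo--ooo
oooooo--oo
ooooooo--o
oooooooo--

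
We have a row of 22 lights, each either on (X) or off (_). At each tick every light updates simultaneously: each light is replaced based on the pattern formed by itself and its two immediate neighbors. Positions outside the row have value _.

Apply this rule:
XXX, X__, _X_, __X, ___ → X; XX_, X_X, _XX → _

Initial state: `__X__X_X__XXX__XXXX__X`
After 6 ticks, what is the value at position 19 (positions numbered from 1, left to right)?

tick 1: XXXXXX_XXX_X_XX_XX_XXX
tick 2: _XXXX___X__X________X_
tick 3: X_XX_XXXXXXXXXXXXXXXXX
tick 4: X_____XXXXXXXXXXXXXXX_
tick 5: XXXXXX_XXXXXXXXXXXXX_X
tick 6: _XXXX___XXXXXXXXXXX__X
position 19 holds X

X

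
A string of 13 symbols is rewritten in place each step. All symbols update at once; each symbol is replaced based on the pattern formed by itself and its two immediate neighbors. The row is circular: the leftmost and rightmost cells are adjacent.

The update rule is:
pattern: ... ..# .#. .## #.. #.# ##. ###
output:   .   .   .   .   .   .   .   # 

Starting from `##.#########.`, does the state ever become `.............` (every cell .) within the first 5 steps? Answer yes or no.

....#######..
.....#####...
......###....
.......#.....
.............
all cells are . at step 5

yes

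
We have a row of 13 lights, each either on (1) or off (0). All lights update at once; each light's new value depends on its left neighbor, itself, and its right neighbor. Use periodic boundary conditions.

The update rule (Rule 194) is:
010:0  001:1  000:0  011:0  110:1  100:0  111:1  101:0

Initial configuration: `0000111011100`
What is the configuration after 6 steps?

step 1: 0001011001100
step 2: 0010001010100
step 3: 0100010000000
step 4: 1000100000000
step 5: 0001000000001
step 6: 0010000000010

0010000000010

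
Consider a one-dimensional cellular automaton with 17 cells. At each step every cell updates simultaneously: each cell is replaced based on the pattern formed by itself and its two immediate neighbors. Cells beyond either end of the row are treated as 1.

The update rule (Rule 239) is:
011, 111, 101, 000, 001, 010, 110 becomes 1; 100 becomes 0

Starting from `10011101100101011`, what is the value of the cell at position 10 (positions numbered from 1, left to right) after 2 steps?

1

step 1: 10111111101111111
step 2: 11111111111111111
position 10 holds 1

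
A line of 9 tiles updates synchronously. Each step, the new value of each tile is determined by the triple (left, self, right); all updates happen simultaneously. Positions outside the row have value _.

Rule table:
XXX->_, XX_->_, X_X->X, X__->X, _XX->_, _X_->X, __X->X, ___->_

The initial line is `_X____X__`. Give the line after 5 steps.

step 1: XXX__XXX_
step 2: ___XX___X
step 3: __X__X_XX
step 4: _XXXXXX__
step 5: X______X_

X______X_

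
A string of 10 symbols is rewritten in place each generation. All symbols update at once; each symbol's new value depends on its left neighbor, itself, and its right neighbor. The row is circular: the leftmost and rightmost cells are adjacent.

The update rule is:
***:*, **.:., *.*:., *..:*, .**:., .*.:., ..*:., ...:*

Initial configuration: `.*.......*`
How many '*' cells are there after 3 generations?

..******..
*..****.**
.*..**...*
count of *: 4

4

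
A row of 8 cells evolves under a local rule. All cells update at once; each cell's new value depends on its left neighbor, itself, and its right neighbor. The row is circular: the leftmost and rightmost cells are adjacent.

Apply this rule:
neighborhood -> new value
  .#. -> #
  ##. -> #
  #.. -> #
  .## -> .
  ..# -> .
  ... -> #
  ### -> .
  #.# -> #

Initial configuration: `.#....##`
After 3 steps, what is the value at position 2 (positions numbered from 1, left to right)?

#####..#
....##..
###..###
position 2 holds #

#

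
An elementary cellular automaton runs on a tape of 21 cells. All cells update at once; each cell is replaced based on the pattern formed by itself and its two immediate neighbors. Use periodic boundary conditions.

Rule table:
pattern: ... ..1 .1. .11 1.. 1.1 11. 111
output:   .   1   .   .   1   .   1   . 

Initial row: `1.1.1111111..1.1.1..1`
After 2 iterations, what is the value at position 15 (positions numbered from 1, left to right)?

1.........111.....11.
.1.......1..11...1.1.
position 15 holds .

.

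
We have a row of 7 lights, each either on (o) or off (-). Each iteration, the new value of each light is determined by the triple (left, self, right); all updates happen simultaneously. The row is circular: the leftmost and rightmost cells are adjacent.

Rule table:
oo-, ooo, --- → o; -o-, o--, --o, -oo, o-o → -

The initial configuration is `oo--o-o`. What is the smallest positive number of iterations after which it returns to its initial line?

oo-----
-o-ooo-
----oo-
ooo--o-
-oo----
--o-ooo
-----oo
-ooo--o
--oo---
o--o-oo
o-----o
o-ooo--
---oo--
oo--o-o

14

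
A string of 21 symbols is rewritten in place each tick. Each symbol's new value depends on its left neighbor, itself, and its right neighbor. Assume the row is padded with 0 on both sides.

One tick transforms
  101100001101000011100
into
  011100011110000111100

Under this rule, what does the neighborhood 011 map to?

At position 2 the neighborhood is 011; the next row has 1 there.

1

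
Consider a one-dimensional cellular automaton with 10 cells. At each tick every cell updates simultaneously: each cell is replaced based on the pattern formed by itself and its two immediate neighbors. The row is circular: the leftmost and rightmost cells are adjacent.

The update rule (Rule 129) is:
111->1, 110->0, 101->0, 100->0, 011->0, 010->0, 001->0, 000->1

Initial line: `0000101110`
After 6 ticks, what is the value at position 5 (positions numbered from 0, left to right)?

tick 1: 1110000100
tick 2: 0100110000
tick 3: 0000000111
tick 4: 0111110010
tick 5: 0011100000
tick 6: 1001001111
position 5 holds 0

0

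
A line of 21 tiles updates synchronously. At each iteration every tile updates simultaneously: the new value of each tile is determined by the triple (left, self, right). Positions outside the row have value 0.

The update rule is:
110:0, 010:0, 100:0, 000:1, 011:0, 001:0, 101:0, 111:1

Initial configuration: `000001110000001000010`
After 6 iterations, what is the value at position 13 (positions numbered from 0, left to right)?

iteration 1: 111100100111100011000
iteration 2: 011000000011001000011
iteration 3: 000011111000000011000
iteration 4: 111001110011111000011
iteration 5: 010000100001110011000
iteration 6: 000110001100100000011
position 13 holds 0

0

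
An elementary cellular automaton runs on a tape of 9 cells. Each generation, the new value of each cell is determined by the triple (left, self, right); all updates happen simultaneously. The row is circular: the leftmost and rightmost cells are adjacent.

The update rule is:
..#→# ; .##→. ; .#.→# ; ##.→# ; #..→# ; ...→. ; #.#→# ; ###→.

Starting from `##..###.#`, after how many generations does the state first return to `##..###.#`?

.###..##.
#..###.##
###..##..
..###.###
##..##..#
.###.###.
#..##..##
###.###..
..##..###
##.###..#
.##..###.
#.###..##
##..###..
.###..###
#..###..#
###..###.
..###..##
##..###.#

18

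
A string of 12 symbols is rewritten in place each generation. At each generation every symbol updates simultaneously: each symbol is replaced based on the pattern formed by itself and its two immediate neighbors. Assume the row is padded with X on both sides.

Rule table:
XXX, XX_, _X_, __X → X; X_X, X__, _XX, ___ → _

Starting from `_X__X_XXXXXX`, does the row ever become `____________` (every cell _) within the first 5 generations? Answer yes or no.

no

generation 1: _X_XX__XXXXX
generation 2: _X__X_X_XXXX
generation 3: _X_XX_X__XXX
generation 4: _X__X_X_X_XX
generation 5: _X_XX_X_X__X
generation 5 is _X_XX_X_X__X, still not uniform _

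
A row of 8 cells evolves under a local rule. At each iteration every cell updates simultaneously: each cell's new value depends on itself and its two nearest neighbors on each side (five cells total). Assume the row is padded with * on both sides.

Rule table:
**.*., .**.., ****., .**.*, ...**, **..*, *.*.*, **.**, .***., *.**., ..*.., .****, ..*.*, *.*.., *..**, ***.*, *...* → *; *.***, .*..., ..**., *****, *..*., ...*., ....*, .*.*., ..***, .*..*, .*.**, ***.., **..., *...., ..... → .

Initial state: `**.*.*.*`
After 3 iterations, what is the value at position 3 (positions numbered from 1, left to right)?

.

****.*..
..****.*
**.****.
position 3 holds .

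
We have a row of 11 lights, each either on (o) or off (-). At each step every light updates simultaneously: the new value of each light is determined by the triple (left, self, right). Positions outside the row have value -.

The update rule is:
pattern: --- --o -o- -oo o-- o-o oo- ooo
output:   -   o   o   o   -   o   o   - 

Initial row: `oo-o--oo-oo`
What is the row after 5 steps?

step 1: oooo-oooooo
step 2: o--ooo----o
step 3: o-oo-o---oo
step 4: oooooo--ooo
step 5: o----o-oo-o

o----o-oo-o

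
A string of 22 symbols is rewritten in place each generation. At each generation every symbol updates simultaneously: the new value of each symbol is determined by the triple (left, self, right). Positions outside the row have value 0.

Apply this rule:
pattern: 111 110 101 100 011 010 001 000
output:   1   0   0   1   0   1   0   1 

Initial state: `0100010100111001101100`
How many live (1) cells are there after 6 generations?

9

0111010110010100000011
0010010001010111111000
1011011101010011110111
1000001001011001100010
1111101101000100011011
0111000001110111000000
count of 1: 9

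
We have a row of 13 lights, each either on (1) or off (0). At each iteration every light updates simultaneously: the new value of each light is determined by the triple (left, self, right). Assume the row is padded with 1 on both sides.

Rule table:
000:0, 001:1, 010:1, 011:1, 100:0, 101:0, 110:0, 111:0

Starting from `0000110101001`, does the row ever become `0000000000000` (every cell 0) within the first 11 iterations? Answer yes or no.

iteration 1: 0001100101011
iteration 2: 0011001101010
iteration 3: 0110011001010
iteration 4: 0100110011010
iteration 5: 0101100110010
iteration 6: 0101001100110
iteration 7: 0101011001100
iteration 8: 0101010011001
iteration 9: 0101010110011
iteration 10: 0101010100110
iteration 11: 0101010101100
iteration 11 is 0101010101100, still not uniform 0

no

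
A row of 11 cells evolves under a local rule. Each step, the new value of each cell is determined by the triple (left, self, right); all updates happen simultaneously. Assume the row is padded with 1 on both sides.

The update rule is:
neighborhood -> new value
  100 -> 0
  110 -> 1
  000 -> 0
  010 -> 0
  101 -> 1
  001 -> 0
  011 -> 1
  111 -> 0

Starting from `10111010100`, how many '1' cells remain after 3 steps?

step 1: 11101101000
step 2: 00111110000
step 3: 00100010000
count of 1: 2

2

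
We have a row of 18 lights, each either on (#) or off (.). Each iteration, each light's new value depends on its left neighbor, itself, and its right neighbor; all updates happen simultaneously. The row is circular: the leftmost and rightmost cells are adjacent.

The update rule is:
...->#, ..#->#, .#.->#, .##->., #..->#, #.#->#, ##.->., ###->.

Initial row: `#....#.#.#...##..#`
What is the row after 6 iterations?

.############..##.
#............##..#
.############..##.  (repeats iteration 1; period 2)
iteration 6: #............##..#

#............##..#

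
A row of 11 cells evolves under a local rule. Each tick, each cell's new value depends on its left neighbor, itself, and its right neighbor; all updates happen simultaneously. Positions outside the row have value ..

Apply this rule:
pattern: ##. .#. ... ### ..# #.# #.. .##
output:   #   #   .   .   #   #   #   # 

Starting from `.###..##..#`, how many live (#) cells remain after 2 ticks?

5

##.########
####......#
count of #: 5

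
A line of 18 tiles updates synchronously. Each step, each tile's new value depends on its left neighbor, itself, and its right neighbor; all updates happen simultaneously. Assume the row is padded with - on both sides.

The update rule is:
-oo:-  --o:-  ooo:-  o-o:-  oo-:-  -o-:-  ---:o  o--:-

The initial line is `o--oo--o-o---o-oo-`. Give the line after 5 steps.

-----------o------

-----------o------
oooooooooo---ooooo
-----------o------  (repeats step 1; period 2)
step 5: -----------o------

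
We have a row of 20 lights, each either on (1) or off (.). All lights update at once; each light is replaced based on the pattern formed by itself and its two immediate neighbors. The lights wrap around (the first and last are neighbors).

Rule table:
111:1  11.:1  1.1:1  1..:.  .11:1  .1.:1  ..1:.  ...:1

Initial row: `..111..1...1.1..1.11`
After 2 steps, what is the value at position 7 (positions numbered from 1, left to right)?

..111..1.1.111..1111
..111..1111111..1111
position 7 holds .

.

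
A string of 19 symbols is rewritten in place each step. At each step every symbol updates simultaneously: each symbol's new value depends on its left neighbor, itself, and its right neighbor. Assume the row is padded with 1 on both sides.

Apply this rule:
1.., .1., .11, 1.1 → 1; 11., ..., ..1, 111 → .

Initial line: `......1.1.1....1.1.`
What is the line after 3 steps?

1.....111111...1111
.1....1.....1..1...
111...11....11.11..

111...11....11.11..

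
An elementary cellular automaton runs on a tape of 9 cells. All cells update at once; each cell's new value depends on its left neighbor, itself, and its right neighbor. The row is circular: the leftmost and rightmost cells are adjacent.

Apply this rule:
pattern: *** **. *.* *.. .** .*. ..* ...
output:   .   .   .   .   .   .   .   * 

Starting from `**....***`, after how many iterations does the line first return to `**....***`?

iteration 1: ...**....
iteration 2: **....***

2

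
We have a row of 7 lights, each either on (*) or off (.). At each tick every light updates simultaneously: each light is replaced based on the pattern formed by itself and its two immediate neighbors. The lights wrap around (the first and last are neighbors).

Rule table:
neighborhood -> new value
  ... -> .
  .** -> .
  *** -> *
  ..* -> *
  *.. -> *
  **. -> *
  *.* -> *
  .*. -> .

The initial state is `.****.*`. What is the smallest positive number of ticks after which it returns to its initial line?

*.****.
.*.****
*.*.***
**.*.**
***.*.*
****.*.
.****.*

7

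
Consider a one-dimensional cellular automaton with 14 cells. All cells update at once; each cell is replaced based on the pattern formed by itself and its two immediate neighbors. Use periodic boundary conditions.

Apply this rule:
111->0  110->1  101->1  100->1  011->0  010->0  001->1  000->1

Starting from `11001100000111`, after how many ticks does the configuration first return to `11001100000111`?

28

tick 1: 01110111111000
tick 2: 10011000001111
tick 3: 11101111110000
tick 4: 00110000011111
tick 5: 11011111100001
tick 6: 01100000111110
tick 7: 10111111000011
tick 8: 11000001111100
tick 9: 01111110000111
tick 10: 10000011111001
tick 11: 11111100001110
tick 12: 00000111110011
tick 13: 11111000011101
tick 14: 00001111100110
tick 15: 11110000111011
tick 16: 00011111001100
tick 17: 11100001110111
tick 18: 00111110011000
tick 19: 11000011101111
tick 20: 01111100110000
tick 21: 10000111011111
tick 22: 11111001100000
tick 23: 00001110111111
tick 24: 11110011000001
tick 25: 00011101111110
tick 26: 11100110000011
tick 27: 00111011111100
tick 28: 11001100000111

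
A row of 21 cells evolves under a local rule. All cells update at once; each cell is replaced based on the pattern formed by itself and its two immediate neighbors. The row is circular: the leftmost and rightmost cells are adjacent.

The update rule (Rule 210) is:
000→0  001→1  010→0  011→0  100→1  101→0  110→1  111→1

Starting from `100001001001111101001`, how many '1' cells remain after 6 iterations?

iteration 1: 110010110110111100110
iteration 2: 011100010010011111010
iteration 3: 101110101101101111001
iteration 4: 100110000100100111110
iteration 5: 011011001011011011110
iteration 6: 101001110001001001111
count of 1: 11

11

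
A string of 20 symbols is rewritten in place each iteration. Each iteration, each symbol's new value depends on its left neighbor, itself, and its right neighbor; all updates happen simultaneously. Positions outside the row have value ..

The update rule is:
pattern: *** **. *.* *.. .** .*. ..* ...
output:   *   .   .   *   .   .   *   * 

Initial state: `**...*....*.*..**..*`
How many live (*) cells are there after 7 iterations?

..***.****...**..**.
**.*...**.***..**..*
....***....*.**..**.
****.*.****....**..*
.**.....**.****..**.
*..*****....**.**..*
.**.***.****.....**.
count of *: 11

11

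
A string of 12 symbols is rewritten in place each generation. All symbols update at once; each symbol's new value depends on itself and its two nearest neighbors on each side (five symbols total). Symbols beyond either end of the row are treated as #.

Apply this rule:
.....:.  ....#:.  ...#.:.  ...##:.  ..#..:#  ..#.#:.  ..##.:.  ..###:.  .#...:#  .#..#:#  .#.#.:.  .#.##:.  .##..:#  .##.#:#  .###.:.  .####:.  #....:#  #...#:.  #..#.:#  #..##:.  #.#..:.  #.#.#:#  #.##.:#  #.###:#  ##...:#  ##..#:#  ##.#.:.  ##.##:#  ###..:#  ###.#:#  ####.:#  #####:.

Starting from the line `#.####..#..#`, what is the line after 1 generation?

###.######..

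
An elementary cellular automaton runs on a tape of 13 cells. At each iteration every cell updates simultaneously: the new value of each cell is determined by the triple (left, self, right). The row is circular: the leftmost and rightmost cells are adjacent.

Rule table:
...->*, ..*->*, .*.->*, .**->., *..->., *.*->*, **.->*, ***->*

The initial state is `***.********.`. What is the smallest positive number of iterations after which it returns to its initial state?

.***.********
*.***.*******
**.***.******
***.***.*****
****.***.****
*****.***.***
******.***.**
*******.***.*
********.***.
.********.***
*.********.**
**.********.*
***.********.

13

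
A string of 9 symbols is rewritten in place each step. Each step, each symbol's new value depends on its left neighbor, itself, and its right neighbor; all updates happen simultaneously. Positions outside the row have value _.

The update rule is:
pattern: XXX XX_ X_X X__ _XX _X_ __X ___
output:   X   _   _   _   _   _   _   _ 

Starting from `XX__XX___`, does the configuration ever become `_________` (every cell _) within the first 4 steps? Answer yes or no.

yes

_________
all cells are _ at step 1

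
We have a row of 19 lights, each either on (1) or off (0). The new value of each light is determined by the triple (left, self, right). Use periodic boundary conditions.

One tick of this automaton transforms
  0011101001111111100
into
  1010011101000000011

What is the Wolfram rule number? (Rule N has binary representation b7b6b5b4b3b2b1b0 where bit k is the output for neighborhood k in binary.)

61

position 3: 111 → 0  (bit 7 = 0)
position 4: 110 → 0  (bit 6 = 0)
position 5: 101 → 1  (bit 5 = 1)
position 7: 100 → 1  (bit 4 = 1)
position 2: 011 → 1  (bit 3 = 1)
position 6: 010 → 1  (bit 2 = 1)
position 1: 001 → 0  (bit 1 = 0)
position 0: 000 → 1  (bit 0 = 1)
bits b7..b0 = 00111101 = 61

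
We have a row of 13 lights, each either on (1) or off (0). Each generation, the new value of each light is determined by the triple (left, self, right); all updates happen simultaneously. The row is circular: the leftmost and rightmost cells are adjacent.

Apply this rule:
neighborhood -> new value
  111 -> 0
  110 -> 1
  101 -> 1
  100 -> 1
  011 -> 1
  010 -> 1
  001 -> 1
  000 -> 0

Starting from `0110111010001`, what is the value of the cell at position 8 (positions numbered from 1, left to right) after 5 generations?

1

1111101111011
0000111001110
0001101111011
1011111001111
1110001111000
position 8 holds 1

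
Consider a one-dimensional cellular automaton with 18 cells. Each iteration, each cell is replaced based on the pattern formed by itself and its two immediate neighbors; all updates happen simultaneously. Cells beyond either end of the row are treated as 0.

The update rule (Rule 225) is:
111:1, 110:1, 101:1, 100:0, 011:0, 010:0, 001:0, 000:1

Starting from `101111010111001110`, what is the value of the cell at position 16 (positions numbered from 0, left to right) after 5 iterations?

iteration 1: 010111101011000110
iteration 2: 001011110101010010
iteration 3: 100101111010100000
iteration 4: 000010111101001111
iteration 5: 111001011110000111
position 16 holds 1

1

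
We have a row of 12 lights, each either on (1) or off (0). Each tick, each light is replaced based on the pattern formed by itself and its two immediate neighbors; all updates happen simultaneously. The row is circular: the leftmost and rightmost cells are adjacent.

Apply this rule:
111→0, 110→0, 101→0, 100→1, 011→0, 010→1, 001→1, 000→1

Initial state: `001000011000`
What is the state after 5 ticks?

111111100111
000000011000
111111100111  (repeats tick 1; period 2)
tick 5: 111111100111

111111100111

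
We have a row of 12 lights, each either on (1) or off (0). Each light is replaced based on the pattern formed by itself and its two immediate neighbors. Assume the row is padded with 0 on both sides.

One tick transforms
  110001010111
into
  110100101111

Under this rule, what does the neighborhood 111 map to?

1

At position 10 the neighborhood is 111; the next row has 1 there.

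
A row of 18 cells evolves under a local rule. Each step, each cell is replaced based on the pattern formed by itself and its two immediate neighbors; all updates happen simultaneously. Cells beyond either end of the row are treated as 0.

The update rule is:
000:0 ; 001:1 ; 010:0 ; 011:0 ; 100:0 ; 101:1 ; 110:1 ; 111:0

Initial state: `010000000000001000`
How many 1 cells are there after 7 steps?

1

100000000000010000
000000000000100000
000000000001000000
000000000010000000
000000000100000000
000000001000000000
000000010000000000
count of 1: 1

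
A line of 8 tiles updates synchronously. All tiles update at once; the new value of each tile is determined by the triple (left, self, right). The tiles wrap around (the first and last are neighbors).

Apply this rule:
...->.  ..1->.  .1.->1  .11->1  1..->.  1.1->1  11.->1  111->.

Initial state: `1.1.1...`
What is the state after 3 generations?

generation 1: 11111...
generation 2: 1...1...
generation 3: 1...1...

1...1...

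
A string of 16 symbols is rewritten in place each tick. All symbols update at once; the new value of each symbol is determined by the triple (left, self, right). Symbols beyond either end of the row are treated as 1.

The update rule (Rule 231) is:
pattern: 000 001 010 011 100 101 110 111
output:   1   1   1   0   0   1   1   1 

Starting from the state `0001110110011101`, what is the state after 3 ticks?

1101101111111011

0110111010101110
1011011111110111
1101101111111011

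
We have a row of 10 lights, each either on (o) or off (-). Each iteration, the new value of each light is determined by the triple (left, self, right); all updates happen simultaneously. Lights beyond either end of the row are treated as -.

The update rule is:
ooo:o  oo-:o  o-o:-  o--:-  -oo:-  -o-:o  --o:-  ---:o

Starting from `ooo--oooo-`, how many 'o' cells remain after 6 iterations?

-oo---ooo-
--o-o--oo-
o-o-o---o-
o-o-o-o-o-
o-o-o-o-o-  (fixed point — unchanged through iteration 6)
count of o: 5

5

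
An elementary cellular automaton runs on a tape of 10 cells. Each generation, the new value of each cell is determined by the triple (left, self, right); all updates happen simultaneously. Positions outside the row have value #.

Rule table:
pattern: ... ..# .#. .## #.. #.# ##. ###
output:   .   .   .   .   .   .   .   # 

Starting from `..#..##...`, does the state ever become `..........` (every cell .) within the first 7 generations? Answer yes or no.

..........
all cells are . at generation 1

yes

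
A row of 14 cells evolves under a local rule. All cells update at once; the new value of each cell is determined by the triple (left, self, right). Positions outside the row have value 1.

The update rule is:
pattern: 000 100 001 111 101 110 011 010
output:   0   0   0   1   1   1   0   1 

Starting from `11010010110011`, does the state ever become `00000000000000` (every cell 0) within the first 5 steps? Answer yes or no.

step 1: 11110011010001
step 2: 11110001110000
step 3: 11110000110000
step 4: 11110000010000
step 5: 11110000010000
step 5 is 11110000010000, still not uniform 0

no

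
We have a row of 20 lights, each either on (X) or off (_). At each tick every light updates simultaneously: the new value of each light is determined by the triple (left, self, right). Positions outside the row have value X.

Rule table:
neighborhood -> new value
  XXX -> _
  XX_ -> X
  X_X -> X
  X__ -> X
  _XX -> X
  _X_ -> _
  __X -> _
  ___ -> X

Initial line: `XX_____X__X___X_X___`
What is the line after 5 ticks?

_XXX_XXXXXX____XXXXX

_XXXXX__X__XX__X_XX_
XX___XX__X_XXX__XXXX
_XXX_XXX__XX_XX_X___
XX_XXX_XX_XXXXXX_XX_
_XXX_XXXXXX____XXXXX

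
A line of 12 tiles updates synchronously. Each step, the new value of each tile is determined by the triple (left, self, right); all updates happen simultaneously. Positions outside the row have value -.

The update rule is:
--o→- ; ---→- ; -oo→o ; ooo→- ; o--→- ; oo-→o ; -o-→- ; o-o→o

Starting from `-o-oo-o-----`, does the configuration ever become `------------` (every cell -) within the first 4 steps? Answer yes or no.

--oooo------
--o--o------
------------
all cells are - at step 3

yes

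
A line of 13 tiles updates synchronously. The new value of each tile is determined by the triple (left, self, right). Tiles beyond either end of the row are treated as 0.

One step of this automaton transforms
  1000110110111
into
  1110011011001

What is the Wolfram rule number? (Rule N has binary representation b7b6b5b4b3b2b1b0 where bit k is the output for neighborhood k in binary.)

117

position 11: 111 → 0  (bit 7 = 0)
position 5: 110 → 1  (bit 6 = 1)
position 6: 101 → 1  (bit 5 = 1)
position 1: 100 → 1  (bit 4 = 1)
position 4: 011 → 0  (bit 3 = 0)
position 0: 010 → 1  (bit 2 = 1)
position 3: 001 → 0  (bit 1 = 0)
position 2: 000 → 1  (bit 0 = 1)
bits b7..b0 = 01110101 = 117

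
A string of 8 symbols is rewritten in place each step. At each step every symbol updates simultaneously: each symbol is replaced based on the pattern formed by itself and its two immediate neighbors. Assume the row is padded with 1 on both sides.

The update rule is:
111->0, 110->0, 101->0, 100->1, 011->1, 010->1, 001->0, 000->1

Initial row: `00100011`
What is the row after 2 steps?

10111010
00100010

00100010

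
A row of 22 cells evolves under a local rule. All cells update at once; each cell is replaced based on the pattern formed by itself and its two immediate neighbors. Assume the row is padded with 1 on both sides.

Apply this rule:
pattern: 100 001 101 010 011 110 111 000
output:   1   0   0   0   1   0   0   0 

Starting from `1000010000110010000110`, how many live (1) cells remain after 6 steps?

0100001000101001000100
0010000100000100100010
1001000010000010010000
0100100001000001001000
0010010000100000100100
1001001000010000010010
count of 1: 6

6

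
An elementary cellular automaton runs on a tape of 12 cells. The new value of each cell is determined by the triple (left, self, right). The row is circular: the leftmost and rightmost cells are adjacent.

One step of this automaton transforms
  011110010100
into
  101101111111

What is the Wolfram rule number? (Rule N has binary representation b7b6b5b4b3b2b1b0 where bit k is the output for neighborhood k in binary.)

position 2: 111 → 1  (bit 7 = 1)
position 4: 110 → 0  (bit 6 = 0)
position 8: 101 → 1  (bit 5 = 1)
position 5: 100 → 1  (bit 4 = 1)
position 1: 011 → 0  (bit 3 = 0)
position 7: 010 → 1  (bit 2 = 1)
position 0: 001 → 1  (bit 1 = 1)
position 11: 000 → 1  (bit 0 = 1)
bits b7..b0 = 10110111 = 183

183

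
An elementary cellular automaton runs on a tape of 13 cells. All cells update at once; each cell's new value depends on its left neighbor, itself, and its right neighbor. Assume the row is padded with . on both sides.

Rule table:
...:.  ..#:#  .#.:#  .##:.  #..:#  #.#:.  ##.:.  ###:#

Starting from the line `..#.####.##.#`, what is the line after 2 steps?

#..##..#...##

step 1: .##..##.....#
step 2: #..##..#...##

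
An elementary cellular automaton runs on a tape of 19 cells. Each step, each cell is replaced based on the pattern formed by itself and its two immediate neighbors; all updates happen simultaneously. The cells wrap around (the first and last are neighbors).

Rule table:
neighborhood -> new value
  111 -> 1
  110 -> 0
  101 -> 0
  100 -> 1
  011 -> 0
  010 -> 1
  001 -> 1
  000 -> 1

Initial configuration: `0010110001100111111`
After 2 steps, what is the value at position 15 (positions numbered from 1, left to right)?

0

1110001110011011110
0101110101100001100
position 15 holds 0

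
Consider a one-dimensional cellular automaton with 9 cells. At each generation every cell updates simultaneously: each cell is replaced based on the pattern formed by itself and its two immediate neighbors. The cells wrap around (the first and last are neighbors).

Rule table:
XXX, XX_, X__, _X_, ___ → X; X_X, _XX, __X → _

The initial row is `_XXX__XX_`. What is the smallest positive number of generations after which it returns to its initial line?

__XXX__XX
X__XXX__X
XX__XXX__
_XX__XXX_
__XX__XXX
X__XX__XX
XX__XX__X
XXX__XX__
_XXX__XX_

9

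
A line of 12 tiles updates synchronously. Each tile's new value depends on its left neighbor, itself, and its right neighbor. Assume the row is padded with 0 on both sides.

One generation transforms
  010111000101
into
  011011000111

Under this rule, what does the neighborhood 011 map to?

0

At position 3 the neighborhood is 011; the next row has 0 there.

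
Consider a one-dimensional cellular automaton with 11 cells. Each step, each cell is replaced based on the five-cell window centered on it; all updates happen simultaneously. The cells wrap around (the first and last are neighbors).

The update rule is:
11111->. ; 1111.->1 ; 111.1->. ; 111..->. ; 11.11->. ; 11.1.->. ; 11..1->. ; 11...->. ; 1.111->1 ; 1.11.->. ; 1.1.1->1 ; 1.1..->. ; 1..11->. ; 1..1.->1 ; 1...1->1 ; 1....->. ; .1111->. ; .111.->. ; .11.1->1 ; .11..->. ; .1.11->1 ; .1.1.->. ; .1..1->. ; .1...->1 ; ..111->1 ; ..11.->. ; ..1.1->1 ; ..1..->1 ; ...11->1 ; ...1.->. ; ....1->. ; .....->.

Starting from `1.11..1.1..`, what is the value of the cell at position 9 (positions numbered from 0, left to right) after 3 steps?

.

11...11...1
...11...111
.11...111..
position 9 holds .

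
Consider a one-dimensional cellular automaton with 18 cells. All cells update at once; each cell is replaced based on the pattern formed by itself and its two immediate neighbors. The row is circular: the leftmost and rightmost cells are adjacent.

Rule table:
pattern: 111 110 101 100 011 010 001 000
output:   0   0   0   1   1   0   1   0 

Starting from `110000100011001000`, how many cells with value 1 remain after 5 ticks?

tick 1: 101001010110110101
tick 2: 000110000100100001
tick 3: 101101001011010010
tick 4: 001000110010001100
tick 5: 010101101101011010
count of 1: 10

10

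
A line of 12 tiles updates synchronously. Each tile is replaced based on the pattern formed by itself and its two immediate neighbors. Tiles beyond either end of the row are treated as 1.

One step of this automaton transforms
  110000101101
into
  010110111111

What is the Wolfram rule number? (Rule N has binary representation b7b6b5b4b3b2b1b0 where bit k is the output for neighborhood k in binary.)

position 0: 111 → 0  (bit 7 = 0)
position 1: 110 → 1  (bit 6 = 1)
position 7: 101 → 1  (bit 5 = 1)
position 2: 100 → 0  (bit 4 = 0)
position 8: 011 → 1  (bit 3 = 1)
position 6: 010 → 1  (bit 2 = 1)
position 5: 001 → 0  (bit 1 = 0)
position 3: 000 → 1  (bit 0 = 1)
bits b7..b0 = 01101101 = 109

109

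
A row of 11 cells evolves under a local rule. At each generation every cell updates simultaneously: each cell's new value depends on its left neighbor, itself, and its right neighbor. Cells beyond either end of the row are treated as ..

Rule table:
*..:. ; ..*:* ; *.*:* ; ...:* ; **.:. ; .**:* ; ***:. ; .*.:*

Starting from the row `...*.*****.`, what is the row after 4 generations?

******.....
*......****
*.******...
***......**

***......**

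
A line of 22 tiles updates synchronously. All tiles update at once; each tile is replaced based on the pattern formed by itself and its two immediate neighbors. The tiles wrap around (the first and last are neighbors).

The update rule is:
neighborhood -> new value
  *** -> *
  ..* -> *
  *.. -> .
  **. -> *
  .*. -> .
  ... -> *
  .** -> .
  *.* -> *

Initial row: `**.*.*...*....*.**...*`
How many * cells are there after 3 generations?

13

***.*..**..***.*.*.**.
.***..*.*.*.***.*.*.**
*.**.*.*.*.*.***.*.*.*
count of *: 13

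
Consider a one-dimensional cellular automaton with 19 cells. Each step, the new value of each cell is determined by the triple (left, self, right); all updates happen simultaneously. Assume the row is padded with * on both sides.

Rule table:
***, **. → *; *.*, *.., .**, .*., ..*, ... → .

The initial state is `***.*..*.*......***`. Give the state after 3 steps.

***..............**
***...............*
***................

***................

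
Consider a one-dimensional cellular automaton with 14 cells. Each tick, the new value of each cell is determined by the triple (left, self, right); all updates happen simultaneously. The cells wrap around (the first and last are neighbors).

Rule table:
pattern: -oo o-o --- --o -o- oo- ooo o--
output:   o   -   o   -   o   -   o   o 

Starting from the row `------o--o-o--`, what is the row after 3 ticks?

ooooo-oo-o-ooo
oooo--o--o-ooo
ooo-o-oo-o-ooo

ooo-o-oo-o-ooo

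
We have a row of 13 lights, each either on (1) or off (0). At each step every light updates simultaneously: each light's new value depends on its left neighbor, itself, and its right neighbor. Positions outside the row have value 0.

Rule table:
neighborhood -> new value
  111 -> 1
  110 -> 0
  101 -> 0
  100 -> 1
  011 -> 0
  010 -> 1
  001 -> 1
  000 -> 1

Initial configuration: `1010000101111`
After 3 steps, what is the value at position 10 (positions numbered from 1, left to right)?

0

1011111100110
1001111011001
1110110000111
position 10 holds 0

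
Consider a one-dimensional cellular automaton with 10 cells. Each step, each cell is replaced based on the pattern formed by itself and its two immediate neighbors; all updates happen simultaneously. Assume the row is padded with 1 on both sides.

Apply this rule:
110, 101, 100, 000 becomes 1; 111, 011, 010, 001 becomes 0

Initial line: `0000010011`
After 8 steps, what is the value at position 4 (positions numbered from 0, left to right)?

1111001000
0001100110
1100110011
0110011000
1011001110
1101100011
0110111000
1011001110
position 4 holds 0

0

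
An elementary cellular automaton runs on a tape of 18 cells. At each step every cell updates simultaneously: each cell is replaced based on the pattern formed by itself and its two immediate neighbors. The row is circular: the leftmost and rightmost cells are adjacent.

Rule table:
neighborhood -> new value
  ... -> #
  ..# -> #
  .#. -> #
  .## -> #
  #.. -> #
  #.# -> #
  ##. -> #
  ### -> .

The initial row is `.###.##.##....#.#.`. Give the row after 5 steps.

##.###############
.###..............
##.###############  (repeats step 1; period 2)
step 5: ##.###############

##.###############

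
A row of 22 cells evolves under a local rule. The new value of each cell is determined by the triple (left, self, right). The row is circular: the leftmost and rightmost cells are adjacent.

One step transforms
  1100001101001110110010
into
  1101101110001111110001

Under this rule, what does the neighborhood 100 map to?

0

At position 2 the neighborhood is 100; the next row has 0 there.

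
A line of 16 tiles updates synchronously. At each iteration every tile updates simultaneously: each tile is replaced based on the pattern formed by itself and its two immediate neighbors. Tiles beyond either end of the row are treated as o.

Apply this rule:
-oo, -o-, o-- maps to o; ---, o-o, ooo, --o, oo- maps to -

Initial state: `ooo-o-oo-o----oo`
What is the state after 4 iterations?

-oo-o-oo-o-o--o-

iteration 1: ----o-o--oo---o-
iteration 2: o---o-oo-o-o--o-
iteration 3: -o--o-o--o-oo-o-
iteration 4: -oo-o-oo-o-o--o-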